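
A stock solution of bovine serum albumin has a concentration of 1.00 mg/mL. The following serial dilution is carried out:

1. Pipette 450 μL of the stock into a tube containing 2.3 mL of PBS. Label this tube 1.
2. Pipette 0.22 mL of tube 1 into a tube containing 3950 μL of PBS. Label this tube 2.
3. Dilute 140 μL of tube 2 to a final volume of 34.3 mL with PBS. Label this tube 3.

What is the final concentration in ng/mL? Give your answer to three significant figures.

35.2 ng/mL

Step 1: 450 μL + 2.3 mL = 2750 μL total → factor 2750/450 = 6.1111
Step 2: 0.22 mL + 3950 μL = 4.17 mL total → factor 4.17/0.22 = 18.955
Step 3: 140 μL brought to 34.3 mL → factor 34300/140 = 245
Overall dilution factor = 6.1111 × 18.955 × 245 = 28379
Final = 1.00 mg/mL / 28379 = 3.524 × 10^-5 mg/mL = 35.2 ng/mL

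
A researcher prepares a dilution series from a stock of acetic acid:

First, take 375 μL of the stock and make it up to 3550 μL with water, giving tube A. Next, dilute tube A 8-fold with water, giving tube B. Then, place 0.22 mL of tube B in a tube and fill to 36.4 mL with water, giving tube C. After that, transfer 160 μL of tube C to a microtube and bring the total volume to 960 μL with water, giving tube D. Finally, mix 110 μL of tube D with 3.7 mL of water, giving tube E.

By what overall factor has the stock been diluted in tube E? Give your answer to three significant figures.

2.60 × 10^6

Step 1: 375 μL brought to 3550 μL → factor 3550/375 = 9.4667
Step 2: 8-fold → factor 8
Step 3: 0.22 mL brought to 36.4 mL → factor 36.4/0.22 = 165.45
Step 4: 160 μL brought to 960 μL → factor 960/160 = 6
Step 5: 110 μL + 3.7 mL = 3810 μL total → factor 3810/110 = 34.636
Overall dilution factor = 9.4667 × 8 × 165.45 × 6 × 34.636 = 2.604 × 10^6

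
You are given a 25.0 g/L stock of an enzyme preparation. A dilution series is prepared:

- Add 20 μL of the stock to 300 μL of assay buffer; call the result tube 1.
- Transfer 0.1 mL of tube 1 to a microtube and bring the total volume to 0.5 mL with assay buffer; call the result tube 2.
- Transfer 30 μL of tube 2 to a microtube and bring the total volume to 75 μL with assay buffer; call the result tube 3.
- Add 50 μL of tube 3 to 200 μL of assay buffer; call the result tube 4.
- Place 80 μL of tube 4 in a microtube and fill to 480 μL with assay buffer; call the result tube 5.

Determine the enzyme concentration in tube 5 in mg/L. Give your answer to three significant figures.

4.17 mg/L

Step 1: 20 μL + 300 μL = 320 μL total → factor 320/20 = 16
Step 2: 0.1 mL brought to 0.5 mL → factor 0.5/0.1 = 5
Step 3: 30 μL brought to 75 μL → factor 75/30 = 2.5
Step 4: 50 μL + 200 μL = 250 μL total → factor 250/50 = 5
Step 5: 80 μL brought to 480 μL → factor 480/80 = 6
Overall dilution factor = 16 × 5 × 2.5 × 5 × 6 = 6000
Final = 25.0 g/L / 6000 = 0.004167 g/L = 4.17 mg/L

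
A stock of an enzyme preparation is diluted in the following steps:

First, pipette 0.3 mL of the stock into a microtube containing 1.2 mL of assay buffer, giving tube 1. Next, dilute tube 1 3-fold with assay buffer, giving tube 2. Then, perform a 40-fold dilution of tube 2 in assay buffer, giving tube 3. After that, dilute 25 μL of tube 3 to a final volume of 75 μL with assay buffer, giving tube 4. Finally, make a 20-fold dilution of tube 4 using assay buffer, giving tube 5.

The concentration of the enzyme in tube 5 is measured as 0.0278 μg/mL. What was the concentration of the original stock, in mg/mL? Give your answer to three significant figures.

Step 1: 0.3 mL + 1.2 mL = 1.5 mL total → factor 1.5/0.3 = 5
Step 2: 3-fold → factor 3
Step 3: 40-fold → factor 40
Step 4: 25 μL brought to 75 μL → factor 75/25 = 3
Step 5: 20-fold → factor 20
Overall dilution factor = 5 × 3 × 40 × 3 × 20 = 36000
Stock = 0.0278 μg/mL × 36000 = 1001 μg/mL = 1.00 mg/mL

1.00 mg/mL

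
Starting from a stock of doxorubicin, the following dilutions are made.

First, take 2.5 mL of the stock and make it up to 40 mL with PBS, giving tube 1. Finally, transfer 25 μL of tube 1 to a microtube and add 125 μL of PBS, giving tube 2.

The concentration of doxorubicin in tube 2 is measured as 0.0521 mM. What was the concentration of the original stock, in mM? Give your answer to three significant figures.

5.00 mM

Step 1: 2.5 mL brought to 40 mL → factor 40/2.5 = 16
Step 2: 25 μL + 125 μL = 150 μL total → factor 150/25 = 6
Overall dilution factor = 16 × 6 = 96
Stock = 0.0521 mM × 96 = 5.00 mM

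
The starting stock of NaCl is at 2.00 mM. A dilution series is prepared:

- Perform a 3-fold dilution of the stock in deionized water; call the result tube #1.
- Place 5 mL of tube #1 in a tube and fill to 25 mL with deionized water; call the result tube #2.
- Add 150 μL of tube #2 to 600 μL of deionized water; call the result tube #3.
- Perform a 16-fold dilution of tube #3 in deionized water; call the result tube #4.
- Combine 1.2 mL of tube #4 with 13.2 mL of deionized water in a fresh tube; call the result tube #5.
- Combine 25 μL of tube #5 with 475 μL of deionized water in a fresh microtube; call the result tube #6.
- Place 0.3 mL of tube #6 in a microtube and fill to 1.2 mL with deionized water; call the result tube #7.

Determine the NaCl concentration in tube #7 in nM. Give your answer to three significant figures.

1.74 nM

Step 1: 3-fold → factor 3
Step 2: 5 mL brought to 25 mL → factor 25/5 = 5
Step 3: 150 μL + 600 μL = 750 μL total → factor 750/150 = 5
Step 4: 16-fold → factor 16
Step 5: 1.2 mL + 13.2 mL = 14.4 mL total → factor 14.4/1.2 = 12
Step 6: 25 μL + 475 μL = 500 μL total → factor 500/25 = 20
Step 7: 0.3 mL brought to 1.2 mL → factor 1.2/0.3 = 4
Overall dilution factor = 3 × 5 × 5 × 16 × 12 × 20 × 4 = 1.152 × 10^6
Final = 2.00 mM / 1.152 × 10^6 = 1.736 × 10^-6 mM = 1.74 nM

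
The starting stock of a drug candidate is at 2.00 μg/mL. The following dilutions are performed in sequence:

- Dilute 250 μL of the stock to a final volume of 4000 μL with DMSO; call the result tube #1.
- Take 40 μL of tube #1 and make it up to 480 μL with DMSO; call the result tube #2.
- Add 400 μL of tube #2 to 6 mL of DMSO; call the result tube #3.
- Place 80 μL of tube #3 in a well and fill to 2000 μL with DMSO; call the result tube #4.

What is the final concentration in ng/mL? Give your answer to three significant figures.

Step 1: 250 μL brought to 4000 μL → factor 4000/250 = 16
Step 2: 40 μL brought to 480 μL → factor 480/40 = 12
Step 3: 400 μL + 6 mL = 6400 μL total → factor 6400/400 = 16
Step 4: 80 μL brought to 2000 μL → factor 2000/80 = 25
Overall dilution factor = 16 × 12 × 16 × 25 = 76800
Final = 2.00 μg/mL / 76800 = 2.604 × 10^-5 μg/mL = 0.0260 ng/mL

0.0260 ng/mL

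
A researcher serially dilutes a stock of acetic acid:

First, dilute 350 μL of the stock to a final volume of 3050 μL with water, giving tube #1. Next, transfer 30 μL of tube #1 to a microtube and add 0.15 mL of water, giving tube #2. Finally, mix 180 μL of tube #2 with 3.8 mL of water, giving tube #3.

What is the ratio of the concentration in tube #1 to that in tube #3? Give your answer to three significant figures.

133

Step 1: 350 μL brought to 3050 μL → factor 3050/350 = 8.7143
Step 2: 30 μL + 0.15 mL = 180 μL total → factor 180/30 = 6
Step 3: 180 μL + 3.8 mL = 3980 μL total → factor 3980/180 = 22.111
Dilution factor to tube #1 = 8.7143; to tube #3 = 1156.1
[tube #1]/[tube #3] = (factor to tube #3)/(factor to tube #1) = 1156.1/8.7143 = 133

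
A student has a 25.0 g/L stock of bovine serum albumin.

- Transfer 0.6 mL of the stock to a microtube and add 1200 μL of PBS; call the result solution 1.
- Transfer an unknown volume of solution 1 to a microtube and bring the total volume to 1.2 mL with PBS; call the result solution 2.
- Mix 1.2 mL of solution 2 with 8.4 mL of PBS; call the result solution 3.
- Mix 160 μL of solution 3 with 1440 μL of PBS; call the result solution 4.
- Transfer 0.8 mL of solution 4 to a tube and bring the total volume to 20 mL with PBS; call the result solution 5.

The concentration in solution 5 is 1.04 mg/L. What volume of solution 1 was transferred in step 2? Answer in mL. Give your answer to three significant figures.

0.300 mL

Step 1: 0.6 mL + 1200 μL = 1.8 mL total → factor 1.8/0.6 = 3
Step 2: v brought to 1.2 mL → factor = 1.2 mL/v
Step 3: 1.2 mL + 8.4 mL = 9.6 mL total → factor 9.6/1.2 = 8
Step 4: 160 μL + 1440 μL = 1600 μL total → factor 1600/160 = 10
Step 5: 0.8 mL brought to 20 mL → factor 20/0.8 = 25
Product of known-step factors = 6000
Overall factor = 25.0 g/L / (1.04 mg/L) = 24038
Step-2 factor = 24038 / 6000 = 4.0064
v = 1.2 mL / 4.0064 = 0.300 mL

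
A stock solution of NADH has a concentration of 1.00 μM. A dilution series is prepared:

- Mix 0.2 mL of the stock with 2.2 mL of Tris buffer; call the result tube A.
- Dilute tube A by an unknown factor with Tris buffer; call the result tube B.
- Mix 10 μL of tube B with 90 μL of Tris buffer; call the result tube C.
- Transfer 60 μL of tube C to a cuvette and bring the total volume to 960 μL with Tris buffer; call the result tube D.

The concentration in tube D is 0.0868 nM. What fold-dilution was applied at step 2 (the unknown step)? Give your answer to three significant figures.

Step 1: 0.2 mL + 2.2 mL = 2.4 mL total → factor 2.4/0.2 = 12
Step 2: unknown factor x
Step 3: 10 μL + 90 μL = 100 μL total → factor 100/10 = 10
Step 4: 60 μL brought to 960 μL → factor 960/60 = 16
Product of known-step factors = 1920
Overall factor = 1.00 μM / (0.0868 nM) = 11521
x = 11521 / 1920 = 6.00

6.00-fold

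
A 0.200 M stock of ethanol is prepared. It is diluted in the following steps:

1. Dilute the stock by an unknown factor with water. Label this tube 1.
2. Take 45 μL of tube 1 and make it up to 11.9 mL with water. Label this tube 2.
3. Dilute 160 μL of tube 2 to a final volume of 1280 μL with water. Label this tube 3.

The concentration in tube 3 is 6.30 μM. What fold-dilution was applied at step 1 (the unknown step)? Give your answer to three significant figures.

Step 1: unknown factor x
Step 2: 45 μL brought to 11.9 mL → factor 11900/45 = 264.44
Step 3: 160 μL brought to 1280 μL → factor 1280/160 = 8
Product of known-step factors = 2115.6
Overall factor = 0.200 M / (6.30 μM) = 31746
x = 31746 / 2115.6 = 15.0

15.0-fold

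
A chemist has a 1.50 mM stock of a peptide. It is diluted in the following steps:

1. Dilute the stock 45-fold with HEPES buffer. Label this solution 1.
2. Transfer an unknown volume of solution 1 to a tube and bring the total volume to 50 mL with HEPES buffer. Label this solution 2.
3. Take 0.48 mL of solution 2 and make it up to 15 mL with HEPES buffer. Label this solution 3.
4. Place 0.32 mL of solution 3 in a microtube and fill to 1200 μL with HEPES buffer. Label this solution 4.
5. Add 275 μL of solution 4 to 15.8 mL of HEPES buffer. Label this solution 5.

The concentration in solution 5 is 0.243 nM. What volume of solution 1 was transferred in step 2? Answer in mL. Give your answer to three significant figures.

2.50 mL

Step 1: 45-fold → factor 45
Step 2: v brought to 50 mL → factor = 50 mL/v
Step 3: 0.48 mL brought to 15 mL → factor 15/0.48 = 31.25
Step 4: 0.32 mL brought to 1200 μL → factor 1.2/0.32 = 3.75
Step 5: 275 μL + 15.8 mL = 16075 μL total → factor 16075/275 = 58.455
Product of known-step factors = 3.0826 × 10^5
Overall factor = 1.50 mM / (0.243 nM) = 6.1728 × 10^6
Step-2 factor = 6.1728 × 10^6 / 3.0826 × 10^5 = 20.025
v = 50 mL / 20.025 = 2.50 mL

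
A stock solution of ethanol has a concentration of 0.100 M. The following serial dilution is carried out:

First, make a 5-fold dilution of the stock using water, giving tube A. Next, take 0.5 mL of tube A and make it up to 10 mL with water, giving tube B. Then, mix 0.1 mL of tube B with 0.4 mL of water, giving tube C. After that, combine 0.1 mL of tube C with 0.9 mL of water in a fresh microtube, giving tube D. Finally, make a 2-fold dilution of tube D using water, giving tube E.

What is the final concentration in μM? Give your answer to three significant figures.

Step 1: 5-fold → factor 5
Step 2: 0.5 mL brought to 10 mL → factor 10/0.5 = 20
Step 3: 0.1 mL + 0.4 mL = 0.5 mL total → factor 0.5/0.1 = 5
Step 4: 0.1 mL + 0.9 mL = 1 mL total → factor 1/0.1 = 10
Step 5: 2-fold → factor 2
Overall dilution factor = 5 × 20 × 5 × 10 × 2 = 10000
Final = 0.100 M / 10000 = 1.000 × 10^-5 M = 10.0 μM

10.0 μM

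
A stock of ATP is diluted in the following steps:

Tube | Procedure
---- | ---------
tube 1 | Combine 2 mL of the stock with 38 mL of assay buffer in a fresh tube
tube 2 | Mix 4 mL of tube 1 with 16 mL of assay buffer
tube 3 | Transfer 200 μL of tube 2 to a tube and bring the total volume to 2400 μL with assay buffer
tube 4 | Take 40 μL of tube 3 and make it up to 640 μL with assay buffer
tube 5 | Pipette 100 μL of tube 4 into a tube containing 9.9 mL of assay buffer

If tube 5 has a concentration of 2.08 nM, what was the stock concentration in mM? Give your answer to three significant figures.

Step 1: 2 mL + 38 mL = 40 mL total → factor 40/2 = 20
Step 2: 4 mL + 16 mL = 20 mL total → factor 20/4 = 5
Step 3: 200 μL brought to 2400 μL → factor 2400/200 = 12
Step 4: 40 μL brought to 640 μL → factor 640/40 = 16
Step 5: 100 μL + 9.9 mL = 10000 μL total → factor 10000/100 = 100
Overall dilution factor = 20 × 5 × 12 × 16 × 100 = 1.92 × 10^6
Stock = 2.08 nM × 1.92 × 10^6 = 3.994 × 10^6 nM = 3.99 mM

3.99 mM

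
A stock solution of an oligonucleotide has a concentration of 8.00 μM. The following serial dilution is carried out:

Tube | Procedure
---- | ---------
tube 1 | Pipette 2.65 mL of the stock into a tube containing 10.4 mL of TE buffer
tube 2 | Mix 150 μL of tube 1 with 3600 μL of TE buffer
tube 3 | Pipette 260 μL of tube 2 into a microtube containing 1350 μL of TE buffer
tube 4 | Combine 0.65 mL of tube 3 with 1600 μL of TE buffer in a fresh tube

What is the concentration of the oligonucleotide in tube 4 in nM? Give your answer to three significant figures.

3.03 nM

Step 1: 2.65 mL + 10.4 mL = 13.05 mL total → factor 13.05/2.65 = 4.9245
Step 2: 150 μL + 3600 μL = 3750 μL total → factor 3750/150 = 25
Step 3: 260 μL + 1350 μL = 1610 μL total → factor 1610/260 = 6.1923
Step 4: 0.65 mL + 1600 μL = 2.25 mL total → factor 2.25/0.65 = 3.4615
Overall dilution factor = 4.9245 × 25 × 6.1923 × 3.4615 = 2638.9
Final = 8.00 μM / 2638.9 = 0.003032 μM = 3.03 nM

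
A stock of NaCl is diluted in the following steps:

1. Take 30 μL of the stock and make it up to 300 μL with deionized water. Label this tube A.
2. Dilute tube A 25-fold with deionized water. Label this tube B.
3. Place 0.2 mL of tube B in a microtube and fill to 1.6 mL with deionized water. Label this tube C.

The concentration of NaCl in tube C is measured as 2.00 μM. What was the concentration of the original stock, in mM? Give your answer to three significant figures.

4.00 mM

Step 1: 30 μL brought to 300 μL → factor 300/30 = 10
Step 2: 25-fold → factor 25
Step 3: 0.2 mL brought to 1.6 mL → factor 1.6/0.2 = 8
Overall dilution factor = 10 × 25 × 8 = 2000
Stock = 2.00 μM × 2000 = 4000 μM = 4.00 mM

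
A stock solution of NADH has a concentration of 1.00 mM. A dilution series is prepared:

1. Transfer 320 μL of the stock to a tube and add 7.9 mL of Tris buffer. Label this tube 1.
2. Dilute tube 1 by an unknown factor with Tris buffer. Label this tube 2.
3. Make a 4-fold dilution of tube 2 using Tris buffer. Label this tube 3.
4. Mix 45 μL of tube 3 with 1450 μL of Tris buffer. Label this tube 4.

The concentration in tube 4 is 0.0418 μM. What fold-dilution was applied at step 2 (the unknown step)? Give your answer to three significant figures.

7.01-fold

Step 1: 320 μL + 7.9 mL = 8220 μL total → factor 8220/320 = 25.688
Step 2: unknown factor x
Step 3: 4-fold → factor 4
Step 4: 45 μL + 1450 μL = 1495 μL total → factor 1495/45 = 33.222
Product of known-step factors = 3413.6
Overall factor = 1.00 mM / (0.0418 μM) = 23923
x = 23923 / 3413.6 = 7.01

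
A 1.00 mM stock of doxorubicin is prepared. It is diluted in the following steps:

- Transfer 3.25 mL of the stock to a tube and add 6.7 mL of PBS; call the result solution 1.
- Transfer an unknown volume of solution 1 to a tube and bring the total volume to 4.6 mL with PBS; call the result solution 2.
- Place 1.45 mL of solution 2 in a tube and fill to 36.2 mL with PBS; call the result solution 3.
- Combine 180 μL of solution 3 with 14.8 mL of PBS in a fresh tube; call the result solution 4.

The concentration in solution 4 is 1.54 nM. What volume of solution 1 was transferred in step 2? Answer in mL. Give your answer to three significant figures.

0.0451 mL

Step 1: 3.25 mL + 6.7 mL = 9.95 mL total → factor 9.95/3.25 = 3.0615
Step 2: v brought to 4.6 mL → factor = 4.6 mL/v
Step 3: 1.45 mL brought to 36.2 mL → factor 36.2/1.45 = 24.966
Step 4: 180 μL + 14.8 mL = 14980 μL total → factor 14980/180 = 83.222
Product of known-step factors = 6360.9
Overall factor = 1.00 mM / (1.54 nM) = 6.4935 × 10^5
Step-2 factor = 6.4935 × 10^5 / 6360.9 = 102.08
v = 4.6 mL / 102.08 = 0.0451 mL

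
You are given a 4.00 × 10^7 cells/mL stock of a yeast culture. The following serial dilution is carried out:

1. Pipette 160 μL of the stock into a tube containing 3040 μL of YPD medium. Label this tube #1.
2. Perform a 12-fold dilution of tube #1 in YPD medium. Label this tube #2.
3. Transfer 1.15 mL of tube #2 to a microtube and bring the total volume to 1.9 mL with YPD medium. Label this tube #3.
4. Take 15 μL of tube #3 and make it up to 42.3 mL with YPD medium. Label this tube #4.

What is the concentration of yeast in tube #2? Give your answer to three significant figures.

Step 1: 160 μL + 3040 μL = 3200 μL total → factor 3200/160 = 20
Step 2: 12-fold → factor 12
Dilution factor through tube #2 = 20 × 12 = 240
[tube #2] = 4.00 × 10^7 cells/mL / 240 = 1.67 × 10^5 cells/mL

1.67 × 10^5 cells/mL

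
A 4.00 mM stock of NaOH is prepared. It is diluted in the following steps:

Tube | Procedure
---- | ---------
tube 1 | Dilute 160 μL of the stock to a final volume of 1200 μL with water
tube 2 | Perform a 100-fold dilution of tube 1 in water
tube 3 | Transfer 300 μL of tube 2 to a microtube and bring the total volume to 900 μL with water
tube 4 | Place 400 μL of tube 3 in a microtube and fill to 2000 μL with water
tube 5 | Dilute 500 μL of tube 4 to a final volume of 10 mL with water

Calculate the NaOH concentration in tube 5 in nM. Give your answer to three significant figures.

Step 1: 160 μL brought to 1200 μL → factor 1200/160 = 7.5
Step 2: 100-fold → factor 100
Step 3: 300 μL brought to 900 μL → factor 900/300 = 3
Step 4: 400 μL brought to 2000 μL → factor 2000/400 = 5
Step 5: 500 μL brought to 10 mL → factor 10000/500 = 20
Dilution factor through tube 5 = 7.5 × 100 × 3 × 5 × 20 = 2.25 × 10^5
[tube 5] = 4.00 mM / 2.25 × 10^5 = 1.778 × 10^-5 mM = 17.8 nM

17.8 nM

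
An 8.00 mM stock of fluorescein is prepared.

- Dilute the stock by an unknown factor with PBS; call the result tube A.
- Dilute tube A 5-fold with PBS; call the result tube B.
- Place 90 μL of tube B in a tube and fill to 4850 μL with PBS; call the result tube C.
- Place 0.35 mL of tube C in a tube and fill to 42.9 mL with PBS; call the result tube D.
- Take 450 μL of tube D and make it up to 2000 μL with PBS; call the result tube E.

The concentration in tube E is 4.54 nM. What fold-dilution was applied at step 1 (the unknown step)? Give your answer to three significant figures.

Step 1: unknown factor x
Step 2: 5-fold → factor 5
Step 3: 90 μL brought to 4850 μL → factor 4850/90 = 53.889
Step 4: 0.35 mL brought to 42.9 mL → factor 42.9/0.35 = 122.57
Step 5: 450 μL brought to 2000 μL → factor 2000/450 = 4.4444
Product of known-step factors = 1.4678 × 10^5
Overall factor = 8.00 mM / (4.54 nM) = 1.7621 × 10^6
x = 1.7621 × 10^6 / 1.4678 × 10^5 = 12.0

12.0-fold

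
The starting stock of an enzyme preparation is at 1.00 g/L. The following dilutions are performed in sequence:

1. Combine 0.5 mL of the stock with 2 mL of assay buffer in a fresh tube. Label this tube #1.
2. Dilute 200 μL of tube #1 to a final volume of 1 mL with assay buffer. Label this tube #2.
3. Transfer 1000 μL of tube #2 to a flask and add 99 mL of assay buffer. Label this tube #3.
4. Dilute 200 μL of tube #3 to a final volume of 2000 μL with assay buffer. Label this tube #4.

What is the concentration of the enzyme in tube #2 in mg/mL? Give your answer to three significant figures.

Step 1: 0.5 mL + 2 mL = 2.5 mL total → factor 2.5/0.5 = 5
Step 2: 200 μL brought to 1 mL → factor 1000/200 = 5
Dilution factor through tube #2 = 5 × 5 = 25
[tube #2] = 1.00 g/L / 25 = 0.04000 g/L = 0.0400 mg/mL

0.0400 mg/mL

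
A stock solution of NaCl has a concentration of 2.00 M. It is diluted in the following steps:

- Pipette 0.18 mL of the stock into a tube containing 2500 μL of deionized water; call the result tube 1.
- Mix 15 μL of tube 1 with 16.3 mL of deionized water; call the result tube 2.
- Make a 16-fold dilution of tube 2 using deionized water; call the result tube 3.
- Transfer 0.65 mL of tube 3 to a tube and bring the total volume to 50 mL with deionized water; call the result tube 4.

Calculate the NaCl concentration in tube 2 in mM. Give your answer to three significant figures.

Step 1: 0.18 mL + 2500 μL = 2.68 mL total → factor 2.68/0.18 = 14.889
Step 2: 15 μL + 16.3 mL = 16315 μL total → factor 16315/15 = 1087.7
Dilution factor through tube 2 = 14.889 × 1087.7 = 16194
[tube 2] = 2.00 M / 16194 = 0.0001235 M = 0.124 mM

0.124 mM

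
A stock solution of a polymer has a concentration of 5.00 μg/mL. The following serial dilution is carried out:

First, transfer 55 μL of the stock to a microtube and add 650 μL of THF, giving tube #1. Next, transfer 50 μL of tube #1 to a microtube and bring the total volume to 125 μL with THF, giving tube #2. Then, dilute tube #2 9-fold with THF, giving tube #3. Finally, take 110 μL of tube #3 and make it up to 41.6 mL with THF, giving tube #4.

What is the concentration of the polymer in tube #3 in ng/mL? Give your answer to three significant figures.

Step 1: 55 μL + 650 μL = 705 μL total → factor 705/55 = 12.818
Step 2: 50 μL brought to 125 μL → factor 125/50 = 2.5
Step 3: 9-fold → factor 9
Dilution factor through tube #3 = 12.818 × 2.5 × 9 = 288.41
[tube #3] = 5.00 μg/mL / 288.41 = 0.01734 μg/mL = 17.3 ng/mL

17.3 ng/mL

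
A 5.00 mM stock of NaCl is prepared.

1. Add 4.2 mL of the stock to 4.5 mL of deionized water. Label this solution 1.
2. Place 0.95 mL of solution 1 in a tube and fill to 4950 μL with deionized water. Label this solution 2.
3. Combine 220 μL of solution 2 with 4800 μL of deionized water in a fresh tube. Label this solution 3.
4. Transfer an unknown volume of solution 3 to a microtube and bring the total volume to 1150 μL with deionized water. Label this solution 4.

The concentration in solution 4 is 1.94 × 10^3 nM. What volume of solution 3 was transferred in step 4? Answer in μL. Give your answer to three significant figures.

110 μL

Step 1: 4.2 mL + 4.5 mL = 8.7 mL total → factor 8.7/4.2 = 2.0714
Step 2: 0.95 mL brought to 4950 μL → factor 4.95/0.95 = 5.2105
Step 3: 220 μL + 4800 μL = 5020 μL total → factor 5020/220 = 22.818
Step 4: v brought to 1150 μL → factor = 1150 μL/v
Product of known-step factors = 246.28
Overall factor = 5.00 mM / (1.94 × 10^3 nM) = 2577.3
Step-4 factor = 2577.3 / 246.28 = 10.465
v = 1150 μL / 10.465 = 110 μL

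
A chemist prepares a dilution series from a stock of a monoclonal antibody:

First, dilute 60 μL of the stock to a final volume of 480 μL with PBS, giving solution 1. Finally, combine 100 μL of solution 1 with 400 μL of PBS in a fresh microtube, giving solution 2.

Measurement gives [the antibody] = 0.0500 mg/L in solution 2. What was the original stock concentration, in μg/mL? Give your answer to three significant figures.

2.00 μg/mL

Step 1: 60 μL brought to 480 μL → factor 480/60 = 8
Step 2: 100 μL + 400 μL = 500 μL total → factor 500/100 = 5
Overall dilution factor = 8 × 5 = 40
Stock = 0.0500 mg/L × 40 = 2.000 mg/L = 2.00 μg/mL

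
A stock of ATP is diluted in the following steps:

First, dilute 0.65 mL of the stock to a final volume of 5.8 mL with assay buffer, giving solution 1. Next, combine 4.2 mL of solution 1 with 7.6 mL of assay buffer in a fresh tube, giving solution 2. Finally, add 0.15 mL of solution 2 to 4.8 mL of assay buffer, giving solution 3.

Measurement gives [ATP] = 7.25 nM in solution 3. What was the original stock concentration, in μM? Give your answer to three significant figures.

6.00 μM

Step 1: 0.65 mL brought to 5.8 mL → factor 5.8/0.65 = 8.9231
Step 2: 4.2 mL + 7.6 mL = 11.8 mL total → factor 11.8/4.2 = 2.8095
Step 3: 0.15 mL + 4.8 mL = 4.95 mL total → factor 4.95/0.15 = 33
Overall dilution factor = 8.9231 × 2.8095 × 33 = 827.3
Stock = 7.25 nM × 827.3 = 5998 nM = 6.00 μM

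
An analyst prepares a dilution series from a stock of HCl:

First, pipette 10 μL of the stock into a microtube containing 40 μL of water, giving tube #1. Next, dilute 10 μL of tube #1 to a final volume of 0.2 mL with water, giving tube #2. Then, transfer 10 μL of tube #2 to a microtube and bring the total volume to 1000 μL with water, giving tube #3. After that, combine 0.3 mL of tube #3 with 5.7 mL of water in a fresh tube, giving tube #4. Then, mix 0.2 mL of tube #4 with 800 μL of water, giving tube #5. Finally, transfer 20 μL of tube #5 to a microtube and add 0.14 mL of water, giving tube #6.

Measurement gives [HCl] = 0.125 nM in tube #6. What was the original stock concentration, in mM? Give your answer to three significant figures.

1.00 mM

Step 1: 10 μL + 40 μL = 50 μL total → factor 50/10 = 5
Step 2: 10 μL brought to 0.2 mL → factor 200/10 = 20
Step 3: 10 μL brought to 1000 μL → factor 1000/10 = 100
Step 4: 0.3 mL + 5.7 mL = 6 mL total → factor 6/0.3 = 20
Step 5: 0.2 mL + 800 μL = 1 mL total → factor 1/0.2 = 5
Step 6: 20 μL + 0.14 mL = 160 μL total → factor 160/20 = 8
Overall dilution factor = 5 × 20 × 100 × 20 × 5 × 8 = 8 × 10^6
Stock = 0.125 nM × 8 × 10^6 = 1.000 × 10^6 nM = 1.00 mM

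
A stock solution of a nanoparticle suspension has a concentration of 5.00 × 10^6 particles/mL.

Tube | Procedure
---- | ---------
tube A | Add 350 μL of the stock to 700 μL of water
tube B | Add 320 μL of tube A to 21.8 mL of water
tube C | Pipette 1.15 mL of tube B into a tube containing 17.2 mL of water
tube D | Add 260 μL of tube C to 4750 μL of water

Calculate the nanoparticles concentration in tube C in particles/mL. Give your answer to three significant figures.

Step 1: 350 μL + 700 μL = 1050 μL total → factor 1050/350 = 3
Step 2: 320 μL + 21.8 mL = 22120 μL total → factor 22120/320 = 69.125
Step 3: 1.15 mL + 17.2 mL = 18.35 mL total → factor 18.35/1.15 = 15.957
Dilution factor through tube C = 3 × 69.125 × 15.957 = 3309
[tube C] = 5.00 × 10^6 particles/mL / 3309 = 1.51 × 10^3 particles/mL

1.51 × 10^3 particles/mL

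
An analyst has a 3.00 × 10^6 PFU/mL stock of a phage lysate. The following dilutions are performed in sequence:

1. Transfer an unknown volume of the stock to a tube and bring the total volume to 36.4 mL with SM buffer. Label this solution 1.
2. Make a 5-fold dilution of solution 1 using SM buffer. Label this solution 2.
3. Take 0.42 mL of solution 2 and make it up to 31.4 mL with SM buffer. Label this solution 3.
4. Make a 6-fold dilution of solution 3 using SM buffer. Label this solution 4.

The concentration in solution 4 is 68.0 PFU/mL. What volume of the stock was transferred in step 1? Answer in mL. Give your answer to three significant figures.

1.85 mL

Step 1: v brought to 36.4 mL → factor = 36.4 mL/v
Step 2: 5-fold → factor 5
Step 3: 0.42 mL brought to 31.4 mL → factor 31.4/0.42 = 74.762
Step 4: 6-fold → factor 6
Product of known-step factors = 2242.9
Overall factor = 3.00 × 10^6 PFU/mL / (68.0 PFU/mL) = 44118
Step-1 factor = 44118 / 2242.9 = 19.67
v = 36.4 mL / 19.67 = 1.85 mL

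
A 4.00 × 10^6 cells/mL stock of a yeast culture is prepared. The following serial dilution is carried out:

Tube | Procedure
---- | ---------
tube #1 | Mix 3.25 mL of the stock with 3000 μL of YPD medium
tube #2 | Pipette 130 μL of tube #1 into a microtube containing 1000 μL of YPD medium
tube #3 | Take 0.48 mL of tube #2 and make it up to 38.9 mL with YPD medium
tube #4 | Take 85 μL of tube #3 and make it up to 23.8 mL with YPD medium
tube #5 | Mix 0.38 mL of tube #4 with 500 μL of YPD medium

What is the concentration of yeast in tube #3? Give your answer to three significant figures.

2.95 × 10^3 cells/mL

Step 1: 3.25 mL + 3000 μL = 6.25 mL total → factor 6.25/3.25 = 1.9231
Step 2: 130 μL + 1000 μL = 1130 μL total → factor 1130/130 = 8.6923
Step 3: 0.48 mL brought to 38.9 mL → factor 38.9/0.48 = 81.042
Dilution factor through tube #3 = 1.9231 × 8.6923 × 81.042 = 1354.7
[tube #3] = 4.00 × 10^6 cells/mL / 1354.7 = 2.95 × 10^3 cells/mL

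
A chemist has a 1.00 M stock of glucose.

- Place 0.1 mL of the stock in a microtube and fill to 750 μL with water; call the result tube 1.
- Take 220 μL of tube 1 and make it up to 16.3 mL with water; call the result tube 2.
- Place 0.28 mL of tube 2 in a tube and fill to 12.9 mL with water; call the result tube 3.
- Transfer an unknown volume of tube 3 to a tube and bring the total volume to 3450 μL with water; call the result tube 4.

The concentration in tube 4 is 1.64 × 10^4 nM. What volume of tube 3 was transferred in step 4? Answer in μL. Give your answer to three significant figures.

Step 1: 0.1 mL brought to 750 μL → factor 0.75/0.1 = 7.5
Step 2: 220 μL brought to 16.3 mL → factor 16300/220 = 74.091
Step 3: 0.28 mL brought to 12.9 mL → factor 12.9/0.28 = 46.071
Step 4: v brought to 3450 μL → factor = 3450 μL/v
Product of known-step factors = 25601
Overall factor = 1.00 M / (1.64 × 10^4 nM) = 60976
Step-4 factor = 60976 / 25601 = 2.3818
v = 3450 μL / 2.3818 = 1.45 × 10^3 μL

1.45 × 10^3 μL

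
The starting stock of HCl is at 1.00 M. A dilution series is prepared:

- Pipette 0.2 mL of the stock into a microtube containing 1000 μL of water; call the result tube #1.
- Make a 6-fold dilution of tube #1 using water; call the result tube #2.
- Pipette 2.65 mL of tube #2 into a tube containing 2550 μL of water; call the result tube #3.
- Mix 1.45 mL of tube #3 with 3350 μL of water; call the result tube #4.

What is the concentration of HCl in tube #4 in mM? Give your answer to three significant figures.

4.28 mM

Step 1: 0.2 mL + 1000 μL = 1.2 mL total → factor 1.2/0.2 = 6
Step 2: 6-fold → factor 6
Step 3: 2.65 mL + 2550 μL = 5.2 mL total → factor 5.2/2.65 = 1.9623
Step 4: 1.45 mL + 3350 μL = 4.8 mL total → factor 4.8/1.45 = 3.3103
Overall dilution factor = 6 × 6 × 1.9623 × 3.3103 = 233.85
Final = 1.00 M / 233.85 = 0.004276 M = 4.28 mM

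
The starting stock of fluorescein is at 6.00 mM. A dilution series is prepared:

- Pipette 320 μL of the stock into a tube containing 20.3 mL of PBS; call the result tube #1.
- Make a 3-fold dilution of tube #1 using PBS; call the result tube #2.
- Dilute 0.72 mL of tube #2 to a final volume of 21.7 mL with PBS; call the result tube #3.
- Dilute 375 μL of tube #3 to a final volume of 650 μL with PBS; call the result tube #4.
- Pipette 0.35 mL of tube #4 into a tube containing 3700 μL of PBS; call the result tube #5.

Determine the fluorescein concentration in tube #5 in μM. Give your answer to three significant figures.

Step 1: 320 μL + 20.3 mL = 20620 μL total → factor 20620/320 = 64.438
Step 2: 3-fold → factor 3
Step 3: 0.72 mL brought to 21.7 mL → factor 21.7/0.72 = 30.139
Step 4: 375 μL brought to 650 μL → factor 650/375 = 1.7333
Step 5: 0.35 mL + 3700 μL = 4.05 mL total → factor 4.05/0.35 = 11.571
Overall dilution factor = 64.438 × 3 × 30.139 × 1.7333 × 11.571 = 1.1686 × 10^5
Final = 6.00 mM / 1.1686 × 10^5 = 5.134 × 10^-5 mM = 0.0513 μM

0.0513 μM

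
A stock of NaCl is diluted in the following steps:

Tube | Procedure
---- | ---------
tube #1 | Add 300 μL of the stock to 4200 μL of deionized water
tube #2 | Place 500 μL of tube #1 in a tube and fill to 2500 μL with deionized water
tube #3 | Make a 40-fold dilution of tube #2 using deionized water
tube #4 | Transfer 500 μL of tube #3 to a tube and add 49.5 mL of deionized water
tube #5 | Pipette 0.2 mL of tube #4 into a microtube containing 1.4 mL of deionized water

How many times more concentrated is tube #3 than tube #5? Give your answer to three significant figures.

800

Step 1: 300 μL + 4200 μL = 4500 μL total → factor 4500/300 = 15
Step 2: 500 μL brought to 2500 μL → factor 2500/500 = 5
Step 3: 40-fold → factor 40
Step 4: 500 μL + 49.5 mL = 50000 μL total → factor 50000/500 = 100
Step 5: 0.2 mL + 1.4 mL = 1.6 mL total → factor 1.6/0.2 = 8
Dilution factor to tube #3 = 3000; to tube #5 = 2.4 × 10^6
[tube #3]/[tube #5] = (factor to tube #5)/(factor to tube #3) = 2.4 × 10^6/3000 = 800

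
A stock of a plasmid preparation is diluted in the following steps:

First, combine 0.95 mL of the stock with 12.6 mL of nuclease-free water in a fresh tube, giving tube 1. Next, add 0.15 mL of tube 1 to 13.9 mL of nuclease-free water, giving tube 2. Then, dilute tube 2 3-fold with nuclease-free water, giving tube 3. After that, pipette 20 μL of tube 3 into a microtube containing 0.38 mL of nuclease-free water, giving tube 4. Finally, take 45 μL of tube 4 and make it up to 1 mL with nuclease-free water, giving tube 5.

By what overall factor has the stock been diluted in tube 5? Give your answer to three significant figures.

Step 1: 0.95 mL + 12.6 mL = 13.55 mL total → factor 13.55/0.95 = 14.263
Step 2: 0.15 mL + 13.9 mL = 14.05 mL total → factor 14.05/0.15 = 93.667
Step 3: 3-fold → factor 3
Step 4: 20 μL + 0.38 mL = 400 μL total → factor 400/20 = 20
Step 5: 45 μL brought to 1 mL → factor 1000/45 = 22.222
Overall dilution factor = 14.263 × 93.667 × 3 × 20 × 22.222 = 1.7813 × 10^6

1.78 × 10^6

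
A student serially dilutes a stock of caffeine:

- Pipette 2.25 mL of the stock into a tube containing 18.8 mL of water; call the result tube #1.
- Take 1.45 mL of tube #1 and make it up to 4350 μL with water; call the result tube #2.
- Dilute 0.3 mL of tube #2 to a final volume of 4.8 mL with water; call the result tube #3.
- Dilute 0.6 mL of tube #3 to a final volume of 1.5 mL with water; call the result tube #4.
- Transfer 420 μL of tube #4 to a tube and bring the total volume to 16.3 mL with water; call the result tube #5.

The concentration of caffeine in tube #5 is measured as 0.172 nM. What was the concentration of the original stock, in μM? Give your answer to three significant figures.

Step 1: 2.25 mL + 18.8 mL = 21.05 mL total → factor 21.05/2.25 = 9.3556
Step 2: 1.45 mL brought to 4350 μL → factor 4.35/1.45 = 3
Step 3: 0.3 mL brought to 4.8 mL → factor 4.8/0.3 = 16
Step 4: 0.6 mL brought to 1.5 mL → factor 1.5/0.6 = 2.5
Step 5: 420 μL brought to 16.3 mL → factor 16300/420 = 38.81
Overall dilution factor = 9.3556 × 3 × 16 × 2.5 × 38.81 = 43570
Stock = 0.172 nM × 43570 = 7494 nM = 7.49 μM

7.49 μM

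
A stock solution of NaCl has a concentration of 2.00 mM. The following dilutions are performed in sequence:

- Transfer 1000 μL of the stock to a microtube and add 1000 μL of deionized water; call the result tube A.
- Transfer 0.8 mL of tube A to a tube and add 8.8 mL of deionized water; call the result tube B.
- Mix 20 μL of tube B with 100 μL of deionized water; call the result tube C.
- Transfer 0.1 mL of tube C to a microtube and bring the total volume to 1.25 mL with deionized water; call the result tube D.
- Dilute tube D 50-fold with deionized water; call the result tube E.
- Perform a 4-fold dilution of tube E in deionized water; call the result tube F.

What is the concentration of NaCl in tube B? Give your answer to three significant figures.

Step 1: 1000 μL + 1000 μL = 2000 μL total → factor 2000/1000 = 2
Step 2: 0.8 mL + 8.8 mL = 9.6 mL total → factor 9.6/0.8 = 12
Dilution factor through tube B = 2 × 12 = 24
[tube B] = 2.00 mM / 24 = 0.0833 mM

0.0833 mM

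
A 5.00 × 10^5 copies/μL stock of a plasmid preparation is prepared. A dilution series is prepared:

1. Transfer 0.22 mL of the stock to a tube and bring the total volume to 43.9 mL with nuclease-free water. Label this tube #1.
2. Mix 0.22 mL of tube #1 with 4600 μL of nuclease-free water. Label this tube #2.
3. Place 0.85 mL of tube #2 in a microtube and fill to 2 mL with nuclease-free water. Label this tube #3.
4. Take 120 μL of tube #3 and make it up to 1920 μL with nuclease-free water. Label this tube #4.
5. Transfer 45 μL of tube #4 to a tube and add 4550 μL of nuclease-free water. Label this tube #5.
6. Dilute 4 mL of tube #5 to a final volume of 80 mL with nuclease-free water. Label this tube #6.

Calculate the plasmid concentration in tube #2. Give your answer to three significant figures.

Step 1: 0.22 mL brought to 43.9 mL → factor 43.9/0.22 = 199.55
Step 2: 0.22 mL + 4600 μL = 4.82 mL total → factor 4.82/0.22 = 21.909
Dilution factor through tube #2 = 199.55 × 21.909 = 4371.9
[tube #2] = 5.00 × 10^5 copies/μL / 4371.9 = 114 copies/μL

114 copies/μL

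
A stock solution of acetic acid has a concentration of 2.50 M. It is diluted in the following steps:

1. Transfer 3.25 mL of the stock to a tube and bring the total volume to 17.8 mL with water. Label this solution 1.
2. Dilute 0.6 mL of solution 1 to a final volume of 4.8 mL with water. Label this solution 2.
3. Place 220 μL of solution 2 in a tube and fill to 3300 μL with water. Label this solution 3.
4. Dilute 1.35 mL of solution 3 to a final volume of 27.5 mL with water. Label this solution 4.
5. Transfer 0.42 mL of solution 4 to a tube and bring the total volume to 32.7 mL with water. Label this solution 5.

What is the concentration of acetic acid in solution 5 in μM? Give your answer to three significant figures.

2.40 μM

Step 1: 3.25 mL brought to 17.8 mL → factor 17.8/3.25 = 5.4769
Step 2: 0.6 mL brought to 4.8 mL → factor 4.8/0.6 = 8
Step 3: 220 μL brought to 3300 μL → factor 3300/220 = 15
Step 4: 1.35 mL brought to 27.5 mL → factor 27.5/1.35 = 20.37
Step 5: 0.42 mL brought to 32.7 mL → factor 32.7/0.42 = 77.857
Overall dilution factor = 5.4769 × 8 × 15 × 20.37 × 77.857 = 1.0424 × 10^6
Final = 2.50 M / 1.0424 × 10^6 = 2.398 × 10^-6 M = 2.40 μM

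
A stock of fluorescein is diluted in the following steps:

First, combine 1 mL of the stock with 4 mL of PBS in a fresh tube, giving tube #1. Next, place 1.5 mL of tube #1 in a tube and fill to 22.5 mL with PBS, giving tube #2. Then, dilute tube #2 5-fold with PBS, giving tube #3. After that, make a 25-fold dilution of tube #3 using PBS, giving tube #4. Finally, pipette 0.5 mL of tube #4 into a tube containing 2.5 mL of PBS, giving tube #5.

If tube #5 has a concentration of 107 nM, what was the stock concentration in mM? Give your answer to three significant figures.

6.02 mM

Step 1: 1 mL + 4 mL = 5 mL total → factor 5/1 = 5
Step 2: 1.5 mL brought to 22.5 mL → factor 22.5/1.5 = 15
Step 3: 5-fold → factor 5
Step 4: 25-fold → factor 25
Step 5: 0.5 mL + 2.5 mL = 3 mL total → factor 3/0.5 = 6
Overall dilution factor = 5 × 15 × 5 × 25 × 6 = 56250
Stock = 107 nM × 56250 = 6.019 × 10^6 nM = 6.02 mM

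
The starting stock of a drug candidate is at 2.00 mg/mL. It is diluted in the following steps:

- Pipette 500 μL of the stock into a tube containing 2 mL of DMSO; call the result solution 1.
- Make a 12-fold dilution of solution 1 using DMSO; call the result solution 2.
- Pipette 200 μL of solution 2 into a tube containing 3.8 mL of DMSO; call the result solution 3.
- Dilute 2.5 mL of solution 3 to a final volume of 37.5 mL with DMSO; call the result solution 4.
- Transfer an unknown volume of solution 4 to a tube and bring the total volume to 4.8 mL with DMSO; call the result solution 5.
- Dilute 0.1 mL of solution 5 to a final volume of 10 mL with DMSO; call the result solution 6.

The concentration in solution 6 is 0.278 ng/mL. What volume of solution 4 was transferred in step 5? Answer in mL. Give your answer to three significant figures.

1.20 mL

Step 1: 500 μL + 2 mL = 2500 μL total → factor 2500/500 = 5
Step 2: 12-fold → factor 12
Step 3: 200 μL + 3.8 mL = 4000 μL total → factor 4000/200 = 20
Step 4: 2.5 mL brought to 37.5 mL → factor 37.5/2.5 = 15
Step 5: v brought to 4.8 mL → factor = 4.8 mL/v
Step 6: 0.1 mL brought to 10 mL → factor 10/0.1 = 100
Product of known-step factors = 1.8 × 10^6
Overall factor = 2.00 mg/mL / (0.278 ng/mL) = 7.1942 × 10^6
Step-5 factor = 7.1942 × 10^6 / 1.8 × 10^6 = 3.9968
v = 4.8 mL / 3.9968 = 1.20 mL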